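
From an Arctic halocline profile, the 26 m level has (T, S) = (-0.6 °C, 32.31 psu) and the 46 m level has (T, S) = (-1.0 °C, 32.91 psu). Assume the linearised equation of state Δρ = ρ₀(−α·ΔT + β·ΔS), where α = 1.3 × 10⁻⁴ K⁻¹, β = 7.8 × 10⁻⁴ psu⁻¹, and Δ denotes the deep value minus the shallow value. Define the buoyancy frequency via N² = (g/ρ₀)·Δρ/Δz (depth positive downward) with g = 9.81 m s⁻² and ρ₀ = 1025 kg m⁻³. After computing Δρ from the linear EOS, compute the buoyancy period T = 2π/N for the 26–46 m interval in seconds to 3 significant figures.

ΔT = -0.4 K, ΔS = +0.60 psu (deep − shallow).
Δρ/ρ₀ = −αΔT + βΔS = 5.20 × 10⁻⁵ + 4.68 × 10⁻⁴ = 5.20 × 10⁻⁴, so Δρ ≈ 0.5330 kg m⁻³.
N² = (g/ρ₀)·Δρ/Δz = g·(Δρ/ρ₀)/Δz = 9.81 × 5.20 × 10⁻⁴ / 20 = 2.5506 × 10⁻⁴ s⁻².
N = √(2.5506 × 10⁻⁴) = 0.015971 rad s⁻¹ → T = 2π/N = 393.41 s ≈ 393 s.

393 s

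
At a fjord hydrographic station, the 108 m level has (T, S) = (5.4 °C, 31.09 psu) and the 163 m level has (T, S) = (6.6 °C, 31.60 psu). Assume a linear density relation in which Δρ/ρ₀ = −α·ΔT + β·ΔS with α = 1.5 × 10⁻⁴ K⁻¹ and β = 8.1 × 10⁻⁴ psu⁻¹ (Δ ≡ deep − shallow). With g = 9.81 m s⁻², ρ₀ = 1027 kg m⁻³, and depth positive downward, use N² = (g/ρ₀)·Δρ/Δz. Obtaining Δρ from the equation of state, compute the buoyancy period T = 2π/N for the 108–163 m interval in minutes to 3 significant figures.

16.2 min

ΔT = +1.2 K, ΔS = +0.51 psu (deep − shallow).
Δρ/ρ₀ = −αΔT + βΔS = -1.80 × 10⁻⁴ + 4.131 × 10⁻⁴ = 2.331 × 10⁻⁴, so Δρ ≈ 0.2394 kg m⁻³.
N² = (g/ρ₀)·Δρ/Δz = g·(Δρ/ρ₀)/Δz = 9.81 × 2.331 × 10⁻⁴ / 55 = 4.1577 × 10⁻⁵ s⁻².
N = √(4.1577 × 10⁻⁵) = 6.4480 × 10⁻³ rad s⁻¹ → T = 2π/N = 974.44 s = 16.241 min ≈ 16.2 min.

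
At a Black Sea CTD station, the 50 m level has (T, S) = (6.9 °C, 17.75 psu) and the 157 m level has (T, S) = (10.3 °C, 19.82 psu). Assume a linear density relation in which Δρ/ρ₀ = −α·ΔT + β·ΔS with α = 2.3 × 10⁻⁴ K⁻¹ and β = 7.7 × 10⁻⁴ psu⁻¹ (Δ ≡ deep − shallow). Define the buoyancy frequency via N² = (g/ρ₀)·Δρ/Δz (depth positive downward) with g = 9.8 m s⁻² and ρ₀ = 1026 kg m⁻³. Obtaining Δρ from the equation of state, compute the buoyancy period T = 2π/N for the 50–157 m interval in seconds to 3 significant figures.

729 s

ΔT = +3.4 K, ΔS = +2.07 psu (deep − shallow).
Δρ/ρ₀ = −αΔT + βΔS = -7.82 × 10⁻⁴ + 1.5939 × 10⁻³ = 8.119 × 10⁻⁴, so Δρ ≈ 0.8330 kg m⁻³.
N² = (g/ρ₀)·Δρ/Δz = g·(Δρ/ρ₀)/Δz = 9.8 × 8.119 × 10⁻⁴ / 107 = 7.4361 × 10⁻⁵ s⁻².
N = √(7.4361 × 10⁻⁵) = 8.6233 × 10⁻³ rad s⁻¹ → T = 2π/N = 728.63 s ≈ 729 s.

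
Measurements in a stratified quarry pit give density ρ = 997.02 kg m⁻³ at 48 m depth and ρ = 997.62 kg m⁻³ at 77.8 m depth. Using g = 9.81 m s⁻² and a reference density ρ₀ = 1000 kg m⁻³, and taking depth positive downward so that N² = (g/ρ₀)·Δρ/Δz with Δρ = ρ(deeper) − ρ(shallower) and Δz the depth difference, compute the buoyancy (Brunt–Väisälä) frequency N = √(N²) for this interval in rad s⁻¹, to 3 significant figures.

Δρ = 997.62 − 997.02 = 0.60 kg m⁻³ over Δz = 77.8 − 48 = 29.8 m.
N² = (9.81/1000) × (0.60/29.8) = 1.9752 × 10⁻⁴ s⁻².
N = √(1.9752 × 10⁻⁴) = 0.014054 rad s⁻¹ ≈ 0.0141 rad s⁻¹.
Since Δρ > 0 the layer is stably stratified.

0.0141 rad s⁻¹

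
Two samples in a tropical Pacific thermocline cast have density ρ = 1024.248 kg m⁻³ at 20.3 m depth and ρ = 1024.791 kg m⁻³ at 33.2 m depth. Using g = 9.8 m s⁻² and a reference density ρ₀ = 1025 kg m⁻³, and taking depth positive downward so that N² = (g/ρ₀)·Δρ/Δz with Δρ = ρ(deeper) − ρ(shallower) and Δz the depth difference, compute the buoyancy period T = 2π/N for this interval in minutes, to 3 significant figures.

5.22 min

Δρ = 1024.791 − 1024.248 = 0.543 kg m⁻³ over Δz = 33.2 − 20.3 = 12.9 m.
N² = (9.8/1025) × (0.543/12.9) = 4.0245 × 10⁻⁴ s⁻².
N = √(4.0245 × 10⁻⁴) = 0.020061 rad s⁻¹, so T = 2π/N = 313.20 s = 5.2200 min ≈ 5.22 min.
Since Δρ > 0 the layer is stably stratified.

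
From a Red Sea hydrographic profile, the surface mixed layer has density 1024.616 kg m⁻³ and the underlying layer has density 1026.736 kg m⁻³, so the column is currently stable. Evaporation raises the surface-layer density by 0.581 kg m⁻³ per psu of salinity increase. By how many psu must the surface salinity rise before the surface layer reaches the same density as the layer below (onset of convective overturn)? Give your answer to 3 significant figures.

Density deficit of the surface layer: 1026.736 − 1024.616 = 2.12 kg m⁻³.
Required change = 2.12 / 0.581 = 3.65 psu.

3.65 psu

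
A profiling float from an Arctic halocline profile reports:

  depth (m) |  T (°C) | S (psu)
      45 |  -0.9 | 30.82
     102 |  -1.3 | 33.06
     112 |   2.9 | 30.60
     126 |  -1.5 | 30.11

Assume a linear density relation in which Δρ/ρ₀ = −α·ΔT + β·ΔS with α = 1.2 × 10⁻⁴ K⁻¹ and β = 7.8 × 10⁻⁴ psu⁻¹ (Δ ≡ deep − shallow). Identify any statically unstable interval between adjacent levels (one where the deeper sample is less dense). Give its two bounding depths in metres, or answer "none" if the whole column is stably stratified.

102–112 m

Evaluate Δρ/ρ₀ = −αΔT + βΔS across each adjacent pair:
  45–102 m: −αΔT+βΔS = −(1.2 × 10⁻⁴)(-0.4)+(7.8 × 10⁻⁴)(+2.24) = 1.8 × 10⁻³ → stable
  102–112 m: −αΔT+βΔS = −(1.2 × 10⁻⁴)(+4.2)+(7.8 × 10⁻⁴)(-2.46) = -2.4 × 10⁻³ → UNSTABLE
  112–126 m: −αΔT+βΔS = −(1.2 × 10⁻⁴)(-4.4)+(7.8 × 10⁻⁴)(-0.49) = 1.5 × 10⁻⁴ → stable
The 102–112 m interval has Δρ < 0: lighter water underlies denser water.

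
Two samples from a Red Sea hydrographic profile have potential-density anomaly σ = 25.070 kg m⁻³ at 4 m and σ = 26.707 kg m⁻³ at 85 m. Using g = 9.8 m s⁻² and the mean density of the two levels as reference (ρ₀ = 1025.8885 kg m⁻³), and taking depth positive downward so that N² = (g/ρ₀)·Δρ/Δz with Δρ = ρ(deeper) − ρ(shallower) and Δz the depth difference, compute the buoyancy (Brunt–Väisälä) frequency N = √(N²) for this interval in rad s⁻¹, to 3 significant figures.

Δρ = 1026.707 − 1025.070 = 1.637 kg m⁻³ over Δz = 85 − 4 = 81 m.
N² = (9.8/1025.8885) × (1.637/81) = 1.9306 × 10⁻⁴ s⁻².
N = √(1.9306 × 10⁻⁴) = 0.013895 rad s⁻¹ ≈ 0.0139 rad s⁻¹.
N² > 0, so the interval is statically stable.

0.0139 rad s⁻¹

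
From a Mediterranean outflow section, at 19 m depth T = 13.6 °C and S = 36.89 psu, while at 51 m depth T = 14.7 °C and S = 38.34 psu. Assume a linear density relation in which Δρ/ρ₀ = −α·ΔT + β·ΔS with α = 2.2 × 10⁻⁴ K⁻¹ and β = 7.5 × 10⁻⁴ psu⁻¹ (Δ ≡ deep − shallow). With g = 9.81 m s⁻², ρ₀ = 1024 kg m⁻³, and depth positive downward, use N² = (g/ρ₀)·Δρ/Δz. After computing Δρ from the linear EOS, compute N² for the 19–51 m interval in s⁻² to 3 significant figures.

2.59 × 10⁻⁴ s⁻²

ΔT = +1.1 K, ΔS = +1.45 psu (deep − shallow).
Δρ/ρ₀ = −αΔT + βΔS = -2.42 × 10⁻⁴ + 1.0875 × 10⁻³ = 8.455 × 10⁻⁴, so Δρ ≈ 0.8658 kg m⁻³.
N² = (g/ρ₀)·Δρ/Δz = g·(Δρ/ρ₀)/Δz = 9.81 × 8.455 × 10⁻⁴ / 32 = 2.5920 × 10⁻⁴ s⁻² ≈ 2.59 × 10⁻⁴ s⁻².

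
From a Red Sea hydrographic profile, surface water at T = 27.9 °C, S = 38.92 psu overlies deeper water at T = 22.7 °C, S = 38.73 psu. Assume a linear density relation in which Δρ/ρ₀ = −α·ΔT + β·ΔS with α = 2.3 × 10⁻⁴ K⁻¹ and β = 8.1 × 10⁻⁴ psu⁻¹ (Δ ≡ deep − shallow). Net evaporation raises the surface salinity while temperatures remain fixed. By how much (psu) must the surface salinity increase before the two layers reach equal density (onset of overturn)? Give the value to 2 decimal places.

1.29 psu

Neutral buoyancy requires −α(T_deep − T_surf) + β(S_deep − S_surf′) = 0.
S_surf′ = S_deep − (α/β)·ΔT = 38.73 − (2.3 × 10⁻⁴/8.1 × 10⁻⁴)·(-5.2) = 40.2065 psu.
Increase required: 40.2065 − 38.92 = 1.2865 psu.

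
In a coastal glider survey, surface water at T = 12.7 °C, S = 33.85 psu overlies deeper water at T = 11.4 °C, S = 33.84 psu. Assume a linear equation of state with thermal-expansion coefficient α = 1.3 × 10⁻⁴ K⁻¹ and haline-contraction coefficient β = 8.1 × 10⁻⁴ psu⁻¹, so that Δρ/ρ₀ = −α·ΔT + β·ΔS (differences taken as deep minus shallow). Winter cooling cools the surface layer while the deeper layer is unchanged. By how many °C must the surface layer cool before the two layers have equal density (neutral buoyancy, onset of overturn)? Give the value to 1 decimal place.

1.2 °C

Neutral buoyancy requires Δρ = 0, i.e. −α(T_deep − T_surf′) + β(S_deep − S_surf) = 0.
T_surf′ = T_deep − (β/α)·ΔS = 11.4 − (8.1 × 10⁻⁴/1.3 × 10⁻⁴)·(-0.01) = 11.462 °C.
Cooling required: 12.7 − (11.462) = 1.238 °C.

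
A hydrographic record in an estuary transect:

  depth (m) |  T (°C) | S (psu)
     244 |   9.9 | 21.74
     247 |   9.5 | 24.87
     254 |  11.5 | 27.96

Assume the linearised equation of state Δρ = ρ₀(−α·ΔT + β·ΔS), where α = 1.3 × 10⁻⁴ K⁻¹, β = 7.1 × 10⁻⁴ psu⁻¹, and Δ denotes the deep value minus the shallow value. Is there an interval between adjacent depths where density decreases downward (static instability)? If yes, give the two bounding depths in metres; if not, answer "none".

none

Evaluate Δρ/ρ₀ = −αΔT + βΔS across each adjacent pair:
  244–247 m: −αΔT+βΔS = −(1.3 × 10⁻⁴)(-0.4)+(7.1 × 10⁻⁴)(+3.13) = 2.3 × 10⁻³ → stable
  247–254 m: −αΔT+βΔS = −(1.3 × 10⁻⁴)(+2.0)+(7.1 × 10⁻⁴)(+3.09) = 1.9 × 10⁻³ → stable
Every interval has Δρ > 0: the column is stably stratified throughout.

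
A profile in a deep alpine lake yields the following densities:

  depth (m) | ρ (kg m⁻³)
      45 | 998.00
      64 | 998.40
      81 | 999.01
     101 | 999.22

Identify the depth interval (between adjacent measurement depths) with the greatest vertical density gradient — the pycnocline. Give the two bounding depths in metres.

Compute the density gradient over each adjacent pair:
  45–64 m: Δρ/Δz = 0.40/19 = 0.021 kg m⁻⁴
  64–81 m: Δρ/Δz = 0.61/17 = 0.036 kg m⁻⁴
  81–101 m: Δρ/Δz = 0.21/20 = 0.010 kg m⁻⁴
The largest gradient is in the 64–81 m interval — the pycnocline.

64–81 m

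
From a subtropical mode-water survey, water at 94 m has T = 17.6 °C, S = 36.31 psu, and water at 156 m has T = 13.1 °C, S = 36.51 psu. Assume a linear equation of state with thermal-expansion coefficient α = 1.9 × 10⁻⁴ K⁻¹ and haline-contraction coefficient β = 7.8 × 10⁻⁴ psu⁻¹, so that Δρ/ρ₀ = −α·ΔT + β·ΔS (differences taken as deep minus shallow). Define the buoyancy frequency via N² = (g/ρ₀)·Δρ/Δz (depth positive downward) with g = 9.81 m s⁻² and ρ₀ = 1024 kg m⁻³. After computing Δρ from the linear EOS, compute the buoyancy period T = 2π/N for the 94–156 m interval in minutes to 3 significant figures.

8.28 min

ΔT = -4.5 K, ΔS = +0.20 psu (deep − shallow).
Δρ/ρ₀ = −αΔT + βΔS = 8.55 × 10⁻⁴ + 1.56 × 10⁻⁴ = 1.011 × 10⁻³, so Δρ ≈ 1.035 kg m⁻³.
N² = (g/ρ₀)·Δρ/Δz = g·(Δρ/ρ₀)/Δz = 9.81 × 1.011 × 10⁻³ / 62 = 1.5997 × 10⁻⁴ s⁻².
N = √(1.5997 × 10⁻⁴) = 0.012648 rad s⁻¹ → T = 2π/N = 496.77 s = 8.2795 min ≈ 8.28 min.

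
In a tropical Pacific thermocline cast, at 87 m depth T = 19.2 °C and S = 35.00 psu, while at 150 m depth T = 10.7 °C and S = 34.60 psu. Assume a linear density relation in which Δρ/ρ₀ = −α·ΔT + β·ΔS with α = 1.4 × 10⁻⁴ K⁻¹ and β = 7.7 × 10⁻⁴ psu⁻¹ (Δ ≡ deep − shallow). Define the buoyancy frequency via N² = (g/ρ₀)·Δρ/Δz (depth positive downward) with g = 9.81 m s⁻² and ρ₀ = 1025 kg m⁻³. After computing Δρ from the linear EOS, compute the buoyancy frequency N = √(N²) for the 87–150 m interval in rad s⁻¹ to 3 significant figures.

ΔT = -8.5 K, ΔS = -0.40 psu (deep − shallow).
Δρ/ρ₀ = −αΔT + βΔS = 1.19 × 10⁻³ − 3.08 × 10⁻⁴ = 8.82 × 10⁻⁴, so Δρ ≈ 0.9040 kg m⁻³.
N² = (g/ρ₀)·Δρ/Δz = g·(Δρ/ρ₀)/Δz = 9.81 × 8.82 × 10⁻⁴ / 63 = 1.3734 × 10⁻⁴ s⁻².
N = √(1.3734 × 10⁻⁴) = 0.011719 rad s⁻¹ ≈ 0.0117 rad s⁻¹.

0.0117 rad s⁻¹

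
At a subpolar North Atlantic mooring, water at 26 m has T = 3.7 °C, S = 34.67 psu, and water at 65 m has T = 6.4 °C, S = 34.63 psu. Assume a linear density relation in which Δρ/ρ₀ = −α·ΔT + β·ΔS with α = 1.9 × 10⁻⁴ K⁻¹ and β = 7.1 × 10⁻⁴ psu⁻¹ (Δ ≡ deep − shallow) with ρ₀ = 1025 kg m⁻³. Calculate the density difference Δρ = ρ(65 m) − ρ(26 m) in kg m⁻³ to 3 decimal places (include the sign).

ΔT = +2.7 K, ΔS = -0.04 psu (deep − shallow).
Δρ/ρ₀ = −(1.9 × 10⁻⁴)(+2.7) + (7.1 × 10⁻⁴)(-0.04) = -5.414 × 10⁻⁴.
Δρ = 1025 × (-5.414 × 10⁻⁴) = -0.555 kg m⁻³.
Negative Δρ: lighter below, statically unstable.

-0.555 kg m⁻³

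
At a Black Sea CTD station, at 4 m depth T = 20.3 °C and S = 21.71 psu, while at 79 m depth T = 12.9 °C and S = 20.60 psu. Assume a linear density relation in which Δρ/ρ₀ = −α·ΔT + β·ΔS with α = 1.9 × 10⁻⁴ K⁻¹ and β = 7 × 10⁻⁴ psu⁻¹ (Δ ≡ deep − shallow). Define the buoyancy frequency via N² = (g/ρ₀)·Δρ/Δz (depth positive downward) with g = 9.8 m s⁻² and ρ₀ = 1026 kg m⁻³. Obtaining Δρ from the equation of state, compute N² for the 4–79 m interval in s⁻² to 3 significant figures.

8.22 × 10⁻⁵ s⁻²

ΔT = -7.4 K, ΔS = -1.11 psu (deep − shallow).
Δρ/ρ₀ = −αΔT + βΔS = 1.406 × 10⁻³ − 7.77 × 10⁻⁴ = 6.29 × 10⁻⁴, so Δρ ≈ 0.6454 kg m⁻³.
N² = (g/ρ₀)·Δρ/Δz = g·(Δρ/ρ₀)/Δz = 9.8 × 6.29 × 10⁻⁴ / 75 = 8.2189 × 10⁻⁵ s⁻² ≈ 8.22 × 10⁻⁵ s⁻².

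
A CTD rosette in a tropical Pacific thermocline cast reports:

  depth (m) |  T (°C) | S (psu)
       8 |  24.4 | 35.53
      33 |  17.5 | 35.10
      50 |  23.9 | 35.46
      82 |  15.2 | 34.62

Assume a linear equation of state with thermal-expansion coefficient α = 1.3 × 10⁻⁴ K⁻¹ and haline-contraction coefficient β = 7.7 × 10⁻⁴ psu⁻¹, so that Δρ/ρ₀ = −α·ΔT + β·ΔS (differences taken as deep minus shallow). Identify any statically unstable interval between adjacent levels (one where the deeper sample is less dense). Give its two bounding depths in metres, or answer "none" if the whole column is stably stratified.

Evaluate Δρ/ρ₀ = −αΔT + βΔS across each adjacent pair:
  8–33 m: −αΔT+βΔS = −(1.3 × 10⁻⁴)(-6.9)+(7.7 × 10⁻⁴)(-0.43) = 5.7 × 10⁻⁴ → stable
  33–50 m: −αΔT+βΔS = −(1.3 × 10⁻⁴)(+6.4)+(7.7 × 10⁻⁴)(+0.36) = -5.5 × 10⁻⁴ → UNSTABLE
  50–82 m: −αΔT+βΔS = −(1.3 × 10⁻⁴)(-8.7)+(7.7 × 10⁻⁴)(-0.84) = 4.8 × 10⁻⁴ → stable
The 33–50 m interval has Δρ < 0: lighter water underlies denser water.

33–50 m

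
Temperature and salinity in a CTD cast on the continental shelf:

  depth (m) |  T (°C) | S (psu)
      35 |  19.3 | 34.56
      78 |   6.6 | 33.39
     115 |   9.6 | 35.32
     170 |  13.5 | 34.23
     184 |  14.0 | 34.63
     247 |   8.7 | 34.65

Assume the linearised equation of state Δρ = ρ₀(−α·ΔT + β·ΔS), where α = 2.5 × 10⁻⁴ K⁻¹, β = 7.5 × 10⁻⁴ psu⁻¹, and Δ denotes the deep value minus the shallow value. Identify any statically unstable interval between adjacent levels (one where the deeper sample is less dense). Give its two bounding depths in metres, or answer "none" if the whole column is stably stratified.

Evaluate Δρ/ρ₀ = −αΔT + βΔS across each adjacent pair:
  35–78 m: −αΔT+βΔS = −(2.5 × 10⁻⁴)(-12.7)+(7.5 × 10⁻⁴)(-1.17) = 2.3 × 10⁻³ → stable
  78–115 m: −αΔT+βΔS = −(2.5 × 10⁻⁴)(+3.0)+(7.5 × 10⁻⁴)(+1.93) = 7.0 × 10⁻⁴ → stable
  115–170 m: −αΔT+βΔS = −(2.5 × 10⁻⁴)(+3.9)+(7.5 × 10⁻⁴)(-1.09) = -1.8 × 10⁻³ → UNSTABLE
  170–184 m: −αΔT+βΔS = −(2.5 × 10⁻⁴)(+0.5)+(7.5 × 10⁻⁴)(+0.40) = 1.8 × 10⁻⁴ → stable
  184–247 m: −αΔT+βΔS = −(2.5 × 10⁻⁴)(-5.3)+(7.5 × 10⁻⁴)(+0.02) = 1.3 × 10⁻³ → stable
The 115–170 m interval has Δρ < 0: lighter water underlies denser water.

115–170 m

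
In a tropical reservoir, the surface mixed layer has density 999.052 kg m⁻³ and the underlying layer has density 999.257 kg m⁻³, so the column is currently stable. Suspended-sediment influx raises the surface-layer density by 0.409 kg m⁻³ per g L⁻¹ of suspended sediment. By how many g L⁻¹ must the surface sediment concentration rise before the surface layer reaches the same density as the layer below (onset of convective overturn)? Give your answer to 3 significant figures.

0.501 g L⁻¹

Density deficit of the surface layer: 999.257 − 999.052 = 0.205 kg m⁻³.
Required change = 0.205 / 0.409 = 0.501 g L⁻¹.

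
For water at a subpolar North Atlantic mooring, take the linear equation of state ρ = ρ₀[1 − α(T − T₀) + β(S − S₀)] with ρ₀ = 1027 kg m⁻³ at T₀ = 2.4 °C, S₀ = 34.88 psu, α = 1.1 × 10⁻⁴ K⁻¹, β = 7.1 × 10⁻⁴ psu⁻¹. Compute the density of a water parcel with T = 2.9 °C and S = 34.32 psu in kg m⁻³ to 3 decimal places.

1026.535 kg m⁻³

T − T₀ = +0.5 K, S − S₀ = -0.56 psu.
Bracket = 1 − α·(+0.5) + β·(-0.56) = 1 + (-4.526 × 10⁻⁴) = 0.9995474.
ρ = 1027 × 0.9995474 = 1026.535 kg m⁻³.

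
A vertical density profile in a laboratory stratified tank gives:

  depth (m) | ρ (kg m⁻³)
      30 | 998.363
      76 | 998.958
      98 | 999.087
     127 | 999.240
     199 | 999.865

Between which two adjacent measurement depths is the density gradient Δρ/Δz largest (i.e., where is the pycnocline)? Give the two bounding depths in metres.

30–76 m

Compute the density gradient over each adjacent pair:
  30–76 m: Δρ/Δz = 0.595/46 = 0.013 kg m⁻⁴
  76–98 m: Δρ/Δz = 0.129/22 = 5.9 × 10⁻³ kg m⁻⁴
  98–127 m: Δρ/Δz = 0.153/29 = 5.3 × 10⁻³ kg m⁻⁴
  127–199 m: Δρ/Δz = 0.625/72 = 8.7 × 10⁻³ kg m⁻⁴
The largest gradient is in the 30–76 m interval — the pycnocline.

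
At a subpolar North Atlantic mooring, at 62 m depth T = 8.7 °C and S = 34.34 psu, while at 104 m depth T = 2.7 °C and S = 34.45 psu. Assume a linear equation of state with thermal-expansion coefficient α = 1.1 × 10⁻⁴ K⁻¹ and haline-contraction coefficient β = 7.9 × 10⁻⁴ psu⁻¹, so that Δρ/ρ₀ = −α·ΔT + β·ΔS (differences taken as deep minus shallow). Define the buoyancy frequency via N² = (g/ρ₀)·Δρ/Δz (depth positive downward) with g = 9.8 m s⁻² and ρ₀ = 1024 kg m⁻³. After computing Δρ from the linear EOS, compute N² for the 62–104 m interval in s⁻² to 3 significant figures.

ΔT = -6.0 K, ΔS = +0.11 psu (deep − shallow).
Δρ/ρ₀ = −αΔT + βΔS = 6.60 × 10⁻⁴ + 8.69 × 10⁻⁵ = 7.469 × 10⁻⁴, so Δρ ≈ 0.7648 kg m⁻³.
N² = (g/ρ₀)·Δρ/Δz = g·(Δρ/ρ₀)/Δz = 9.8 × 7.469 × 10⁻⁴ / 42 = 1.7428 × 10⁻⁴ s⁻² ≈ 1.74 × 10⁻⁴ s⁻².

1.74 × 10⁻⁴ s⁻²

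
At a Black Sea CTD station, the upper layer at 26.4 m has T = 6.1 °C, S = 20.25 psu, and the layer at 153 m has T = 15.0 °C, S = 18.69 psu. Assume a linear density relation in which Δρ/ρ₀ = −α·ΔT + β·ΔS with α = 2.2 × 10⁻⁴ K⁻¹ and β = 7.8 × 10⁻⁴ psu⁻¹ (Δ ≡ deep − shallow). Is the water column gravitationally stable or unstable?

unstable

ΔT = 15.0 − 6.1 = +8.9 K and ΔS = 18.69 − 20.25 = -1.56 psu (deep − shallow).
−αΔT = -1.958 × 10⁻³; βΔS = -1.2168 × 10⁻³; sum Δρ/ρ₀ = -3.1748 × 10⁻³.
Δρ/ρ₀ < 0, so Δρ < 0: deeper water is lighter → statically unstable; the column would overturn.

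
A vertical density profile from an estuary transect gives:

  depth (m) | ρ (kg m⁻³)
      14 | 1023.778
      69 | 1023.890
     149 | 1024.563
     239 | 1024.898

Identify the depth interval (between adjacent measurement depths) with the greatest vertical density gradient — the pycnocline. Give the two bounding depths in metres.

69–149 m

Compute the density gradient over each adjacent pair:
  14–69 m: Δρ/Δz = 0.112/55 = 2.0 × 10⁻³ kg m⁻⁴
  69–149 m: Δρ/Δz = 0.673/80 = 8.4 × 10⁻³ kg m⁻⁴
  149–239 m: Δρ/Δz = 0.335/90 = 3.7 × 10⁻³ kg m⁻⁴
The largest gradient is in the 69–149 m interval — the pycnocline.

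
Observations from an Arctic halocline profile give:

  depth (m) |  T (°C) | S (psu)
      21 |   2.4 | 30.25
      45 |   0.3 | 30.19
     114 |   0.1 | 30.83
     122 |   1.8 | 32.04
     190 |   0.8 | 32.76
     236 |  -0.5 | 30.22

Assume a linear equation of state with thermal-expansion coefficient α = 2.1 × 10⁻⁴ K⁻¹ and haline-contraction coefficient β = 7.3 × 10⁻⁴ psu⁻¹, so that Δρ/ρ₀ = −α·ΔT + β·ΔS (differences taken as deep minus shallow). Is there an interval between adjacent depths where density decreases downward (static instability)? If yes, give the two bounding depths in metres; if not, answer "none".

Evaluate Δρ/ρ₀ = −αΔT + βΔS across each adjacent pair:
  21–45 m: −αΔT+βΔS = −(2.1 × 10⁻⁴)(-2.1)+(7.3 × 10⁻⁴)(-0.06) = 4.0 × 10⁻⁴ → stable
  45–114 m: −αΔT+βΔS = −(2.1 × 10⁻⁴)(-0.2)+(7.3 × 10⁻⁴)(+0.64) = 5.1 × 10⁻⁴ → stable
  114–122 m: −αΔT+βΔS = −(2.1 × 10⁻⁴)(+1.7)+(7.3 × 10⁻⁴)(+1.21) = 5.3 × 10⁻⁴ → stable
  122–190 m: −αΔT+βΔS = −(2.1 × 10⁻⁴)(-1.0)+(7.3 × 10⁻⁴)(+0.72) = 7.4 × 10⁻⁴ → stable
  190–236 m: −αΔT+βΔS = −(2.1 × 10⁻⁴)(-1.3)+(7.3 × 10⁻⁴)(-2.54) = -1.6 × 10⁻³ → UNSTABLE
The 190–236 m interval has Δρ < 0: lighter water underlies denser water.

190–236 m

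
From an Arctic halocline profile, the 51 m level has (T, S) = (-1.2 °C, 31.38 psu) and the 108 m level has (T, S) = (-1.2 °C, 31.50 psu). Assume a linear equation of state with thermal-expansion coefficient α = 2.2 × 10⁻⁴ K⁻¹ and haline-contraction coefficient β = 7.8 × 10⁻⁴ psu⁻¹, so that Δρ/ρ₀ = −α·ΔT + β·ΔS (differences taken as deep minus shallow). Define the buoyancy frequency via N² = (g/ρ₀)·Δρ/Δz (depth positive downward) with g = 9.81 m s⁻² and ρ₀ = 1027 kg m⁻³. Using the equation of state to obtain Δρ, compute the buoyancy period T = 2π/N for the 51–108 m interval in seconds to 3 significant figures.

1.57 × 10³ s

ΔT = +0.0 K, ΔS = +0.12 psu (deep − shallow).
Δρ/ρ₀ = −αΔT + βΔS = 0 + 9.36 × 10⁻⁵ = 9.36 × 10⁻⁵, so Δρ ≈ 0.09613 kg m⁻³.
N² = (g/ρ₀)·Δρ/Δz = g·(Δρ/ρ₀)/Δz = 9.81 × 9.36 × 10⁻⁵ / 57 = 1.6109 × 10⁻⁵ s⁻².
N = √(1.6109 × 10⁻⁵) = 4.0136 × 10⁻³ rad s⁻¹ → T = 2π/N = 1.5655 × 10³ s ≈ 1.57 × 10³ s.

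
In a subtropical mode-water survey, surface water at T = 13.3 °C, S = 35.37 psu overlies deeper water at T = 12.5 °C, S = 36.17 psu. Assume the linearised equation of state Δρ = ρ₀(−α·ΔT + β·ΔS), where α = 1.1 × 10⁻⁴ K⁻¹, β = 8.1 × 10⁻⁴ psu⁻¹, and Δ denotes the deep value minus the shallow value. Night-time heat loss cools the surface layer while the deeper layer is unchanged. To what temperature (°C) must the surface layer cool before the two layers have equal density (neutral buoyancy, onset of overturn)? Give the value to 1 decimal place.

Neutral buoyancy requires Δρ = 0, i.e. −α(T_deep − T_surf′) + β(S_deep − S_surf) = 0.
T_surf′ = T_deep − (β/α)·ΔS = 12.5 − (8.1 × 10⁻⁴/1.1 × 10⁻⁴)·(+0.80) = 6.609 °C.
Cooling required: 13.3 − (6.609) = 6.691 °C.

6.6 °C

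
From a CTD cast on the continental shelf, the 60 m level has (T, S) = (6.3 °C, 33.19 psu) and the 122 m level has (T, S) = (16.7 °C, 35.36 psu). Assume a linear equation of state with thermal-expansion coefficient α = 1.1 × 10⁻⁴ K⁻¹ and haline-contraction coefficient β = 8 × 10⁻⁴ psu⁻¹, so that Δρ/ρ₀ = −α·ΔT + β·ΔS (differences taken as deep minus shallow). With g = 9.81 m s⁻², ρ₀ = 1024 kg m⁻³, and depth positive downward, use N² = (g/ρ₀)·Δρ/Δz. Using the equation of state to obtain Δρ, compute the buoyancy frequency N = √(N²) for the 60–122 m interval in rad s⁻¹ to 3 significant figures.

ΔT = +10.4 K, ΔS = +2.17 psu (deep − shallow).
Δρ/ρ₀ = −αΔT + βΔS = -1.144 × 10⁻³ + 1.736 × 10⁻³ = 5.92 × 10⁻⁴, so Δρ ≈ 0.6062 kg m⁻³.
N² = (g/ρ₀)·Δρ/Δz = g·(Δρ/ρ₀)/Δz = 9.81 × 5.92 × 10⁻⁴ / 62 = 9.3670 × 10⁻⁵ s⁻².
N = √(9.3670 × 10⁻⁵) = 9.6783 × 10⁻³ rad s⁻¹ ≈ 9.68 × 10⁻³ rad s⁻¹.

9.68 × 10⁻³ rad s⁻¹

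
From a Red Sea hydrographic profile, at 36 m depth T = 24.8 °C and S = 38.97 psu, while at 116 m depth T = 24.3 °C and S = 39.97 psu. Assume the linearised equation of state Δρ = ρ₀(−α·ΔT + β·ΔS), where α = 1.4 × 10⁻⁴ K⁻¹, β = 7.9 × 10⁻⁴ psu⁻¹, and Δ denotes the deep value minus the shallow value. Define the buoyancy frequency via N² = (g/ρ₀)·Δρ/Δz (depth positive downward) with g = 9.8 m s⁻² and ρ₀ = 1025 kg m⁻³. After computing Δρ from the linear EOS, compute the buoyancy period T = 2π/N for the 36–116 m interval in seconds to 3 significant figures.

ΔT = -0.5 K, ΔS = +1.00 psu (deep − shallow).
Δρ/ρ₀ = −αΔT + βΔS = 7.00 × 10⁻⁵ + 7.90 × 10⁻⁴ = 8.60 × 10⁻⁴, so Δρ ≈ 0.8815 kg m⁻³.
N² = (g/ρ₀)·Δρ/Δz = g·(Δρ/ρ₀)/Δz = 9.8 × 8.60 × 10⁻⁴ / 80 = 1.0535 × 10⁻⁴ s⁻².
N = √(1.0535 × 10⁻⁴) = 0.010264 rad s⁻¹ → T = 2π/N = 612.16 s ≈ 612 s.

612 s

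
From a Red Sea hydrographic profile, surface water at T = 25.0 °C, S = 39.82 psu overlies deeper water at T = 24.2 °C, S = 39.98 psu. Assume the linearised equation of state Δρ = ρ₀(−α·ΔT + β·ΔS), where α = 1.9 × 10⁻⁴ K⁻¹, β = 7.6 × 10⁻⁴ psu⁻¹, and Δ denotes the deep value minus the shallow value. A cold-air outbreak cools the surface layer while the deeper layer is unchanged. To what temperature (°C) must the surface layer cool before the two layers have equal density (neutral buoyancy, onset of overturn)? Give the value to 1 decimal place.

Neutral buoyancy requires Δρ = 0, i.e. −α(T_deep − T_surf′) + β(S_deep − S_surf) = 0.
T_surf′ = T_deep − (β/α)·ΔS = 24.2 − (7.6 × 10⁻⁴/1.9 × 10⁻⁴)·(+0.16) = 23.560 °C.
Cooling required: 25.0 − (23.560) = 1.440 °C.

23.6 °C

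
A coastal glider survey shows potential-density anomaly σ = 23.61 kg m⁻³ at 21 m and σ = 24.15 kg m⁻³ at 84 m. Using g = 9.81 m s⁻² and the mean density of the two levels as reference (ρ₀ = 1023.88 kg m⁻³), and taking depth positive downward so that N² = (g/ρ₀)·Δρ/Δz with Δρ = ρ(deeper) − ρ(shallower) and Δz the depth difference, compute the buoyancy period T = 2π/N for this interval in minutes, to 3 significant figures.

11.6 min

Δρ = 1024.15 − 1023.61 = 0.54 kg m⁻³ over Δz = 84 − 21 = 63 m.
N² = (9.81/1023.88) × (0.54/63) = 8.2125 × 10⁻⁵ s⁻².
N = √(8.2125 × 10⁻⁵) = 9.0623 × 10⁻³ rad s⁻¹, so T = 2π/N = 693.33 s = 11.556 min ≈ 11.6 min.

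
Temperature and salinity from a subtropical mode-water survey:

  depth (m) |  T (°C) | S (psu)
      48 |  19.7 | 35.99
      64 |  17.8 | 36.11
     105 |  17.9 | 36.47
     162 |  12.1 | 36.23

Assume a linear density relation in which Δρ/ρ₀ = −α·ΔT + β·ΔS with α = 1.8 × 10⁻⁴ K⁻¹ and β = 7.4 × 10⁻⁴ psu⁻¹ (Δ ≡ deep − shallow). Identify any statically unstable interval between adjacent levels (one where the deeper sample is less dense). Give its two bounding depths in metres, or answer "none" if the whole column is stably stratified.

Evaluate Δρ/ρ₀ = −αΔT + βΔS across each adjacent pair:
  48–64 m: −αΔT+βΔS = −(1.8 × 10⁻⁴)(-1.9)+(7.4 × 10⁻⁴)(+0.12) = 4.3 × 10⁻⁴ → stable
  64–105 m: −αΔT+βΔS = −(1.8 × 10⁻⁴)(+0.1)+(7.4 × 10⁻⁴)(+0.36) = 2.5 × 10⁻⁴ → stable
  105–162 m: −αΔT+βΔS = −(1.8 × 10⁻⁴)(-5.8)+(7.4 × 10⁻⁴)(-0.24) = 8.7 × 10⁻⁴ → stable
Every interval has Δρ > 0: the column is stably stratified throughout.

none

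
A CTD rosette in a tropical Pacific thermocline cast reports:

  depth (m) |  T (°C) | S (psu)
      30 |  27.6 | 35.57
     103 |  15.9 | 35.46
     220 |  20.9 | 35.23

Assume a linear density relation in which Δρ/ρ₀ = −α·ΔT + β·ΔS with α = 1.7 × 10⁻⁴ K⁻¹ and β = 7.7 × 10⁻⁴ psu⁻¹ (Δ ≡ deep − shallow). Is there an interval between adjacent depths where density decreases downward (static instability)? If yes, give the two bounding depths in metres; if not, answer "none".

103–220 m

Evaluate Δρ/ρ₀ = −αΔT + βΔS across each adjacent pair:
  30–103 m: −αΔT+βΔS = −(1.7 × 10⁻⁴)(-11.7)+(7.7 × 10⁻⁴)(-0.11) = 1.9 × 10⁻³ → stable
  103–220 m: −αΔT+βΔS = −(1.7 × 10⁻⁴)(+5.0)+(7.7 × 10⁻⁴)(-0.23) = -1.0 × 10⁻³ → UNSTABLE
The 103–220 m interval has Δρ < 0: lighter water underlies denser water.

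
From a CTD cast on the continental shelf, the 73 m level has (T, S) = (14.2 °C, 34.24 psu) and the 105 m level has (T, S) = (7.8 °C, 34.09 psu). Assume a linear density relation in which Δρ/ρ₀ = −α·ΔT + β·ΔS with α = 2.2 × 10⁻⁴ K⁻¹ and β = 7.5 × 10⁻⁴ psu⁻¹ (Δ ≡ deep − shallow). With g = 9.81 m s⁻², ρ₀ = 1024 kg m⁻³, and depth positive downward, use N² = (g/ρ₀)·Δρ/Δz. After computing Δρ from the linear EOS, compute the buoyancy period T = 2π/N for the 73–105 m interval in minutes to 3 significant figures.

5.25 min

ΔT = -6.4 K, ΔS = -0.15 psu (deep − shallow).
Δρ/ρ₀ = −αΔT + βΔS = 1.408 × 10⁻³ − 1.125 × 10⁻⁴ = 1.2955 × 10⁻³, so Δρ ≈ 1.327 kg m⁻³.
N² = (g/ρ₀)·Δρ/Δz = g·(Δρ/ρ₀)/Δz = 9.81 × 1.2955 × 10⁻³ / 32 = 3.9715 × 10⁻⁴ s⁻².
N = √(3.9715 × 10⁻⁴) = 0.019929 rad s⁻¹ → T = 2π/N = 315.28 s = 5.2547 min ≈ 5.25 min.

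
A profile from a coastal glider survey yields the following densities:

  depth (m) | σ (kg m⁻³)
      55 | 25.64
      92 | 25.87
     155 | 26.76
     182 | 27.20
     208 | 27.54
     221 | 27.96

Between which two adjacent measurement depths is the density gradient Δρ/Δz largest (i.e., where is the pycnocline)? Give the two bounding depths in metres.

Compute the density gradient over each adjacent pair:
  55–92 m: Δρ/Δz = 0.23/37 = 6.2 × 10⁻³ kg m⁻⁴
  92–155 m: Δρ/Δz = 0.89/63 = 0.014 kg m⁻⁴
  155–182 m: Δρ/Δz = 0.44/27 = 0.016 kg m⁻⁴
  182–208 m: Δρ/Δz = 0.34/26 = 0.013 kg m⁻⁴
  208–221 m: Δρ/Δz = 0.42/13 = 0.032 kg m⁻⁴
The largest gradient is in the 208–221 m interval — the pycnocline.

208–221 m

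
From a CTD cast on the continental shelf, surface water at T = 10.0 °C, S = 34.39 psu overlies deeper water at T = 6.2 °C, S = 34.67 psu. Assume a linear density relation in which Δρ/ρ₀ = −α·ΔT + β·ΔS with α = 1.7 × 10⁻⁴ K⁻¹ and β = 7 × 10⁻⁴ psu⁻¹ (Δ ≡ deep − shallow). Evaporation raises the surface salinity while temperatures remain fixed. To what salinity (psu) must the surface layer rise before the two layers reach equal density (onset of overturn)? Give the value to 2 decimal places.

35.59 psu

Neutral buoyancy requires −α(T_deep − T_surf) + β(S_deep − S_surf′) = 0.
S_surf′ = S_deep − (α/β)·ΔT = 34.67 − (1.7 × 10⁻⁴/7 × 10⁻⁴)·(-3.8) = 35.5929 psu.
Increase required: 35.5929 − 34.39 = 1.2029 psu.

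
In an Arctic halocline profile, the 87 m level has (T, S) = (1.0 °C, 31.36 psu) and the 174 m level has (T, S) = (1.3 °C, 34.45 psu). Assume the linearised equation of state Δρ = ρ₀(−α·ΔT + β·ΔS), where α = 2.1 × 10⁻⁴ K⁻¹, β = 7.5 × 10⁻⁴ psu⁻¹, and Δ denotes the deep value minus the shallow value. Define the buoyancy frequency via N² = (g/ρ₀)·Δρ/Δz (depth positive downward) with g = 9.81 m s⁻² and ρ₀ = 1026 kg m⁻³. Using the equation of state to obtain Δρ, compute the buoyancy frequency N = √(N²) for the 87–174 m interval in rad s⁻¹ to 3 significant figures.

ΔT = +0.3 K, ΔS = +3.09 psu (deep − shallow).
Δρ/ρ₀ = −αΔT + βΔS = -6.30 × 10⁻⁵ + 2.3175 × 10⁻³ = 2.2545 × 10⁻³, so Δρ ≈ 2.313 kg m⁻³.
N² = (g/ρ₀)·Δρ/Δz = g·(Δρ/ρ₀)/Δz = 9.81 × 2.2545 × 10⁻³ / 87 = 2.5421 × 10⁻⁴ s⁻².
N = √(2.5421 × 10⁻⁴) = 0.015944 rad s⁻¹ ≈ 0.0159 rad s⁻¹.

0.0159 rad s⁻¹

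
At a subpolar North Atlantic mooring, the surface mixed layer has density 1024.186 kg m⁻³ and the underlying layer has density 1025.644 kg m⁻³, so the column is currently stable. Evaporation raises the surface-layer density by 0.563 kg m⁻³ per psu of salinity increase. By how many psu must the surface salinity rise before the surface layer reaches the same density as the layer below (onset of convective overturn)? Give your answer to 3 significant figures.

2.59 psu

Density deficit of the surface layer: 1025.644 − 1024.186 = 1.458 kg m⁻³.
Required change = 1.458 / 0.563 = 2.59 psu.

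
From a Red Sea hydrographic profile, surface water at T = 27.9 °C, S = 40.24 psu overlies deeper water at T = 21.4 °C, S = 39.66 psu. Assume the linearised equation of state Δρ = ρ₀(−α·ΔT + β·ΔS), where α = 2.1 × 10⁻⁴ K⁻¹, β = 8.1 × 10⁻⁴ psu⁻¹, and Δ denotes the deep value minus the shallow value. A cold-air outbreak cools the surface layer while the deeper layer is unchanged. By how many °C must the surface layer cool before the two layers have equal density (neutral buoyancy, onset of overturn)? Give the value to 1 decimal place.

4.3 °C

Neutral buoyancy requires Δρ = 0, i.e. −α(T_deep − T_surf′) + β(S_deep − S_surf) = 0.
T_surf′ = T_deep − (β/α)·ΔS = 21.4 − (8.1 × 10⁻⁴/2.1 × 10⁻⁴)·(-0.58) = 23.637 °C.
Cooling required: 27.9 − (23.637) = 4.263 °C.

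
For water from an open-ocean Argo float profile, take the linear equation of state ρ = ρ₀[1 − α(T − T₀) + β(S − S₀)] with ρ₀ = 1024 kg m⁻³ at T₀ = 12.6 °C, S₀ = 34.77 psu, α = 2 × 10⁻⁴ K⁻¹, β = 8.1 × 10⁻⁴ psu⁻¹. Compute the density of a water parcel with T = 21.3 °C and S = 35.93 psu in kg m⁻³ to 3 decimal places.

1023.180 kg m⁻³

T − T₀ = +8.7 K, S − S₀ = +1.16 psu.
Bracket = 1 − α·(+8.7) + β·(+1.16) = 1 + (-8.004 × 10⁻⁴) = 0.9991996.
ρ = 1024 × 0.9991996 = 1023.180 kg m⁻³.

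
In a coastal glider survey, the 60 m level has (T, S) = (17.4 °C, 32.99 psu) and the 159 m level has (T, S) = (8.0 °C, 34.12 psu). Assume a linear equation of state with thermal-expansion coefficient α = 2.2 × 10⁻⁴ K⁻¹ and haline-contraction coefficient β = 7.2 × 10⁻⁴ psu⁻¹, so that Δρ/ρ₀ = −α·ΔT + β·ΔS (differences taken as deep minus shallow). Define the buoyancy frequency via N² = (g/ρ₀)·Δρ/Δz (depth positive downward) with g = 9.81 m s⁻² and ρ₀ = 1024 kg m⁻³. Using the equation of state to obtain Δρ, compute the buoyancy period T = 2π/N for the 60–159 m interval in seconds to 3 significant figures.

372 s

ΔT = -9.4 K, ΔS = +1.13 psu (deep − shallow).
Δρ/ρ₀ = −αΔT + βΔS = 2.068 × 10⁻³ + 8.136 × 10⁻⁴ = 2.8816 × 10⁻³, so Δρ ≈ 2.951 kg m⁻³.
N² = (g/ρ₀)·Δρ/Δz = g·(Δρ/ρ₀)/Δz = 9.81 × 2.8816 × 10⁻³ / 99 = 2.8554 × 10⁻⁴ s⁻².
N = √(2.8554 × 10⁻⁴) = 0.016898 rad s⁻¹ → T = 2π/N = 371.83 s ≈ 372 s.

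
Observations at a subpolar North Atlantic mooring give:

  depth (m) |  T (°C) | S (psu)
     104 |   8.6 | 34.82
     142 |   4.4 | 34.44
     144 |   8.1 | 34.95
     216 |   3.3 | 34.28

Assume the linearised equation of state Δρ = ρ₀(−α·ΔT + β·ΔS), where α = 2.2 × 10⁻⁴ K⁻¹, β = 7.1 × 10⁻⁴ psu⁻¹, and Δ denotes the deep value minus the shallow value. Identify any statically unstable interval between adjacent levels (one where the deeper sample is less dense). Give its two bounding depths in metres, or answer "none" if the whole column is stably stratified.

142–144 m

Evaluate Δρ/ρ₀ = −αΔT + βΔS across each adjacent pair:
  104–142 m: −αΔT+βΔS = −(2.2 × 10⁻⁴)(-4.2)+(7.1 × 10⁻⁴)(-0.38) = 6.5 × 10⁻⁴ → stable
  142–144 m: −αΔT+βΔS = −(2.2 × 10⁻⁴)(+3.7)+(7.1 × 10⁻⁴)(+0.51) = -4.5 × 10⁻⁴ → UNSTABLE
  144–216 m: −αΔT+βΔS = −(2.2 × 10⁻⁴)(-4.8)+(7.1 × 10⁻⁴)(-0.67) = 5.8 × 10⁻⁴ → stable
The 142–144 m interval has Δρ < 0: lighter water underlies denser water.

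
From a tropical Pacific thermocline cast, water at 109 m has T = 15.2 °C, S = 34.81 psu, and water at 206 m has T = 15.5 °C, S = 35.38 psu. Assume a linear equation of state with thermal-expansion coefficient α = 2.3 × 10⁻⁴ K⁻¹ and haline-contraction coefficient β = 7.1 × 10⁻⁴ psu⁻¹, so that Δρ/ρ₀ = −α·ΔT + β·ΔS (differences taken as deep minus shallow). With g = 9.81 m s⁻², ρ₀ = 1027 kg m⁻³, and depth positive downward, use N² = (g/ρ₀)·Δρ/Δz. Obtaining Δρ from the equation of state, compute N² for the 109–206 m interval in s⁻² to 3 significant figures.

ΔT = +0.3 K, ΔS = +0.57 psu (deep − shallow).
Δρ/ρ₀ = −αΔT + βΔS = -6.90 × 10⁻⁵ + 4.047 × 10⁻⁴ = 3.357 × 10⁻⁴, so Δρ ≈ 0.3448 kg m⁻³.
N² = (g/ρ₀)·Δρ/Δz = g·(Δρ/ρ₀)/Δz = 9.81 × 3.357 × 10⁻⁴ / 97 = 3.3951 × 10⁻⁵ s⁻² ≈ 3.40 × 10⁻⁵ s⁻².

3.40 × 10⁻⁵ s⁻²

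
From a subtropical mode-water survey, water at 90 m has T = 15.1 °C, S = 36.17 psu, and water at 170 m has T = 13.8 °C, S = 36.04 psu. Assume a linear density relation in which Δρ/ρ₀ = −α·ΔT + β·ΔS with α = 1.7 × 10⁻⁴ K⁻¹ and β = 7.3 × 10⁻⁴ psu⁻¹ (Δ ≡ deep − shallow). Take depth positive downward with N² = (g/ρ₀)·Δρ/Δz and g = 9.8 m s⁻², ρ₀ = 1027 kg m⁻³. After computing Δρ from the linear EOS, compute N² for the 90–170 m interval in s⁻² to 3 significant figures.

1.54 × 10⁻⁵ s⁻²

ΔT = -1.3 K, ΔS = -0.13 psu (deep − shallow).
Δρ/ρ₀ = −αΔT + βΔS = 2.21 × 10⁻⁴ − 9.49 × 10⁻⁵ = 1.261 × 10⁻⁴, so Δρ ≈ 0.1295 kg m⁻³.
N² = (g/ρ₀)·Δρ/Δz = g·(Δρ/ρ₀)/Δz = 9.8 × 1.261 × 10⁻⁴ / 80 = 1.5447 × 10⁻⁵ s⁻² ≈ 1.54 × 10⁻⁵ s⁻².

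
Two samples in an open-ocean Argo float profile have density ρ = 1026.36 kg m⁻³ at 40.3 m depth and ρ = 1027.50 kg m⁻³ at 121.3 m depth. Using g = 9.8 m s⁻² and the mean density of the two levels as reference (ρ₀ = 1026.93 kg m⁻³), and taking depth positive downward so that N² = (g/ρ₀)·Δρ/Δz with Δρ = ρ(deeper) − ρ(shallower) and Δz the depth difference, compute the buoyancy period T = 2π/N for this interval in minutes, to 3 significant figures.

9.04 min

Δρ = 1027.50 − 1026.36 = 1.14 kg m⁻³ over Δz = 121.3 − 40.3 = 81 m.
N² = (9.8/1026.93) × (1.14/81) = 1.3431 × 10⁻⁴ s⁻².
N = √(1.3431 × 10⁻⁴) = 0.011589 rad s⁻¹, so T = 2π/N = 542.17 s = 9.0362 min ≈ 9.04 min.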